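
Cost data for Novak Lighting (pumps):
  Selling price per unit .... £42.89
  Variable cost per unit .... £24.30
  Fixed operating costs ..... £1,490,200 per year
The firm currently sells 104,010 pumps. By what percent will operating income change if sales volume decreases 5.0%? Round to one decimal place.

Total contribution margin = 104,010 × £18.59 = £1,933,545.90.
EBIT = £1,933,545.90 − £1,490,200 = £443,345.90.
DOL = contribution ÷ EBIT = £1,933,545.90 ÷ £443,345.90 = 4.3613.
So EBIT moves 4.3613 × (-5.0%) = -21.8%.

-21.8%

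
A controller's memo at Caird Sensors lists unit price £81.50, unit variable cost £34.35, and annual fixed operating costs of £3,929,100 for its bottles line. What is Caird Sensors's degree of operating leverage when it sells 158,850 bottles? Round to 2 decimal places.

At 158,850 units, contribution = 158,850 × £47.15 = £7,489,777.50.
Subtracting fixed costs: EBIT = £7,489,777.50 − £3,929,100 = £3,560,677.50.
So DOL = total CM / EBIT = £7,489,777.50 / £3,560,677.50 = 2.1035.

2.10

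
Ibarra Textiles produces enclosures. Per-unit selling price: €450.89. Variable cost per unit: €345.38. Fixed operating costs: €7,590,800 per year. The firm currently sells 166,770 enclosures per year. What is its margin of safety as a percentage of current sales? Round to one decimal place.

56.9%

Each unit contributes €450.89 − €345.38 = €105.51. Break-even units = €7,590,800 ÷ €105.51 = 71,943.89; break-even revenue = 71,943.89 × €450.89 = €32,438,781.27.
Current sales = 166,770 × €450.89 = €75,194,925.30.
Margin of safety = (€75,194,925.30 − €32,438,781.27) ÷ €75,194,925.30 = 56.9%.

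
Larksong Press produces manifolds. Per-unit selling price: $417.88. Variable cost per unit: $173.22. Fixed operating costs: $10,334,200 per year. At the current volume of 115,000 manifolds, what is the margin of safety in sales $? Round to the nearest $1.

Contribution margin per unit = $417.88 − $173.22 = $244.66. Break-even units = $10,334,200 ÷ $244.66 = 42,239.03; break-even revenue = 42,239.03 × $417.88 = $17,650,844.01.
Current sales = 115,000 × $417.88 = $48,056,200.00.
Margin of safety = $48,056,200.00 − $17,650,844.01 = $30,405,356.

$30,405,356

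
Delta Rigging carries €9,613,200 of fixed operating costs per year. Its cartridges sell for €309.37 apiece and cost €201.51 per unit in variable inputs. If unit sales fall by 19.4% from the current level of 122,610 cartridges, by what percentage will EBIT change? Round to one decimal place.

Contribution at this volume is 122,610 × €107.86 = €13,224,714.60.
Subtracting fixed costs: EBIT = €13,224,714.60 − €9,613,200 = €3,611,514.60.
So DOL = total CM / EBIT = €13,224,714.60 / €3,611,514.60 = 3.6618.
Operating income changes by 3.6618 × -19.4% = -71.0%.

-71.0%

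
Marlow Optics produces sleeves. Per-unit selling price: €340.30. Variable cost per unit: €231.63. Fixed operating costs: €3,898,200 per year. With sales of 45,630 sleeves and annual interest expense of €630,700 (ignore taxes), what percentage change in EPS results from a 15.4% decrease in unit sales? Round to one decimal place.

Total contribution margin = 45,630 × €108.67 = €4,958,612.10.
Subtracting fixed costs: EBIT = €4,958,612.10 − €3,898,200 = €1,060,412.10.
Interest = €630,700.00, so EBIT − I = €429,712.10.
DCL = total CM / (EBIT − I) = €4,958,612.10 / €429,712.10 = 11.5394.
%ΔEPS = DCL × %ΔSales = 11.5394 × -15.4% = -177.7%.

-177.7%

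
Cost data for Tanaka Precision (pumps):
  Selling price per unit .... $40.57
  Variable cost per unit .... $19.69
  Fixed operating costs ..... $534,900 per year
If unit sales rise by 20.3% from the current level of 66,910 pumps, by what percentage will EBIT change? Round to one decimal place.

+32.9%

Total contribution margin = 66,910 × $20.88 = $1,397,080.80.
EBIT = $1,397,080.80 − $534,900 = $862,180.80.
DOL = contribution ÷ EBIT = $1,397,080.80 ÷ $862,180.80 = 1.6204.
Operating income changes by 1.6204 × +20.3% = +32.9%.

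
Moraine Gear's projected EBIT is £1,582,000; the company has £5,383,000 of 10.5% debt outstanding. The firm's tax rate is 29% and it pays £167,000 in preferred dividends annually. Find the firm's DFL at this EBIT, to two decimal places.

Interest = £565,215.00.
Pre-tax preferred-dividend burden = £167,000 ÷ (1 − 0.29) = £235,211.27.
DFL = EBIT ÷ [EBIT − I − D_p/(1−t)] = £1,582,000 ÷ [£1,582,000 − £565,215.00 − £235,211.27] = £1,582,000 ÷ £781,573.73 = 2.0241.

2.02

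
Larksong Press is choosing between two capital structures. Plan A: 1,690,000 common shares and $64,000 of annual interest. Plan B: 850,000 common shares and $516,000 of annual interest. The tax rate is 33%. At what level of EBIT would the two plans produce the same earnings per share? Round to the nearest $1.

$973,381

At indifference, (EBIT − 64,000)(1 − t)/1,690,000 = (EBIT − 516,000)(1 − t)/850,000.
Cancelling (1 − t) and cross-multiplying: 850,000·(EBIT − 64,000) = 1,690,000·(EBIT − 516,000).
EBIT × (1,690,000 − 850,000) = 516,000 × 1,690,000 − 64,000 × 850,000 = 817,640,000,000, so EBIT = 817,640,000,000 ÷ 840,000 = 973,380.95.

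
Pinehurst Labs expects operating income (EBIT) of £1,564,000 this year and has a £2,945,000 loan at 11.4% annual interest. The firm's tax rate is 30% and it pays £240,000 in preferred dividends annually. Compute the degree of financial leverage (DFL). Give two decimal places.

1.77

Interest = £335,730.00.
Preferred dividends grossed up pre-tax: £240,000 / (1 − 0.30) = £342,857.14.
DFL = EBIT ÷ [EBIT − I − D_p/(1−t)] = £1,564,000 ÷ [£1,564,000 − £335,730.00 − £342,857.14] = £1,564,000 ÷ £885,412.86 = 1.7664.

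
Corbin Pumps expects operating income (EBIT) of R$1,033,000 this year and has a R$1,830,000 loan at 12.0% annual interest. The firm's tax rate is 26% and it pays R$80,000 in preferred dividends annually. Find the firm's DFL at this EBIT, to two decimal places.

1.46

Annual interest charges come to R$219,600.00.
Pre-tax preferred-dividend burden = R$80,000 ÷ (1 − 0.26) = R$108,108.11.
DFL = EBIT ÷ [EBIT − I − D_p/(1−t)] = R$1,033,000 ÷ [R$1,033,000 − R$219,600.00 − R$108,108.11] = R$1,033,000 ÷ R$705,291.89 = 1.4646.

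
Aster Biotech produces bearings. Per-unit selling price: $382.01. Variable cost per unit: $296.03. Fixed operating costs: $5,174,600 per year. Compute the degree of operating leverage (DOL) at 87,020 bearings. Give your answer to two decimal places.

At 87,020 units, contribution = 87,020 × $85.98 = $7,481,979.60.
EBIT = $7,481,979.60 − $5,174,600 = $2,307,379.60.
Degree of operating leverage = $7,481,979.60 / $2,307,379.60 = 3.2426.

3.24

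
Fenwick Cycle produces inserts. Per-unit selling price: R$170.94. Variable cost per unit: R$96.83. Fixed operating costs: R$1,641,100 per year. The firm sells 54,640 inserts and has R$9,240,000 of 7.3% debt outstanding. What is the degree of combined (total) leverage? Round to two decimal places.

2.34

At 54,640 units, contribution = 54,640 × R$74.11 = R$4,049,370.40.
Subtracting fixed costs: EBIT = R$4,049,370.40 − R$1,641,100 = R$2,408,270.40. Interest = R$674,520.00, so EBIT − I = R$1,733,750.40.
Degree of total leverage = total CM / (EBIT − interest) = R$4,049,370.40 / R$1,733,750.40 = 2.3356.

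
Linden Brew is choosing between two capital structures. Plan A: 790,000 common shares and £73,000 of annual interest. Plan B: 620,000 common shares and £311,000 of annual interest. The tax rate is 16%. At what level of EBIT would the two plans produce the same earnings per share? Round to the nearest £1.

At indifference, (EBIT − 73,000)(1 − t)/790,000 = (EBIT − 311,000)(1 − t)/620,000.
The (1 − t) factor cancels: (EBIT − 73,000) × 620,000 = (EBIT − 311,000) × 790,000.
Solving, EBIT = (311,000·790,000 − 73,000·620,000) / (790,000 − 620,000) = 200,430,000,000 / 170,000 = 1,179,000.00.

£1,179,000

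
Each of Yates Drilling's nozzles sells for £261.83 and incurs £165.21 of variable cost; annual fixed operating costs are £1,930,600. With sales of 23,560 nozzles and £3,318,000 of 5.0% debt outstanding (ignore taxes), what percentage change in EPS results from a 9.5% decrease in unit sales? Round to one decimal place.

Total contribution margin = 23,560 × £96.62 = £2,276,367.20.
EBIT = £2,276,367.20 − £1,930,600 = £345,767.20.
Interest = £165,900.00, so EBIT − I = £179,867.20.
Degree of combined leverage = contribution ÷ (EBIT − I) = £2,276,367.20 ÷ £179,867.20 = 12.6558.
%ΔEPS = DCL × %ΔSales = 12.6558 × -9.5% = -120.2%.

-120.2%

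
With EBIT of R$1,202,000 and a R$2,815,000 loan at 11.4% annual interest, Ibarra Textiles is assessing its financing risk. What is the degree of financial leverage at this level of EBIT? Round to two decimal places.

1.36

Annual interest charges come to R$320,910.00.
Degree of financial leverage = EBIT / (EBIT − interest) = R$1,202,000 / R$881,090.00 = 1.3642.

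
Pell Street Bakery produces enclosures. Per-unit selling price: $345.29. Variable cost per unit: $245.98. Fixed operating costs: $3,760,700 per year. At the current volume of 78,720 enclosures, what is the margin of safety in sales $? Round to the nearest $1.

Contribution margin per unit = $345.29 − $245.98 = $99.31. Break-even units = $3,760,700 ÷ $99.31 = 37,868.29; break-even revenue = 37,868.29 × $345.29 = $13,075,542.27.
Current sales = 78,720 × $345.29 = $27,181,228.80.
Margin of safety = $27,181,228.80 − $13,075,542.27 = $14,105,687.

$14,105,687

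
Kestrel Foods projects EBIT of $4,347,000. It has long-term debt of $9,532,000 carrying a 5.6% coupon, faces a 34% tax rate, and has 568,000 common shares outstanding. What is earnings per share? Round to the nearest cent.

Pre-tax income = $4,347,000 − $533,792.00 = $3,813,208.00.
After tax at 34%: net income = $3,813,208.00 × 0.66 = $2,516,717.28.
EPS = $2,516,717.28 ÷ 568,000 = $4.43.

$4.43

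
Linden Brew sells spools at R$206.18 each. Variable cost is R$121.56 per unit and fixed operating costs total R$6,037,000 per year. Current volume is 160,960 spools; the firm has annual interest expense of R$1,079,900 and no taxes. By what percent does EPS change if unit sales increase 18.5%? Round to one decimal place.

Total contribution margin = 160,960 × R$84.62 = R$13,620,435.20.
EBIT = R$13,620,435.20 − R$6,037,000 = R$7,583,435.20.
Interest = R$1,079,900.00, so EBIT − I = R$6,503,535.20.
Degree of combined leverage = contribution ÷ (EBIT − I) = R$13,620,435.20 ÷ R$6,503,535.20 = 2.0943.
%ΔEPS = DCL × %ΔSales = 2.0943 × +18.5% = +38.7%.

+38.7%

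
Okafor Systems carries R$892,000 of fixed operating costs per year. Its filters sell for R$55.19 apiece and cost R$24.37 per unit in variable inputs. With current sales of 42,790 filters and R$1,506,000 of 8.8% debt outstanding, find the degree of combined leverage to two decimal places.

4.48

Total contribution margin = 42,790 × R$30.82 = R$1,318,787.80.
Operating income = contribution − fixed costs = R$1,318,787.80 − R$892,000 = R$426,787.80. Interest = R$132,528.00.
DOL = R$1,318,787.80 ÷ R$426,787.80 = 3.0900; DFL = R$426,787.80 ÷ R$294,259.80 = 1.4504.
Combined leverage = 3.0900 × 1.4504 = 4.4817.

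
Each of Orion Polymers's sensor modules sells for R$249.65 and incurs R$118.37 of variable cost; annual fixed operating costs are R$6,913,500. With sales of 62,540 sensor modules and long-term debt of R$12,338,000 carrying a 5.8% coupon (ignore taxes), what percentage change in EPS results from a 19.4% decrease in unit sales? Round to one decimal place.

At 62,540 units, contribution = 62,540 × R$131.28 = R$8,210,251.20.
Subtracting fixed costs: EBIT = R$8,210,251.20 − R$6,913,500 = R$1,296,751.20.
Interest = R$715,604.00, so EBIT − I = R$581,147.20.
Degree of combined leverage = contribution ÷ (EBIT − I) = R$8,210,251.20 ÷ R$581,147.20 = 14.1277.
%ΔEPS = DCL × %ΔSales = 14.1277 × -19.4% = -274.1%.

-274.1%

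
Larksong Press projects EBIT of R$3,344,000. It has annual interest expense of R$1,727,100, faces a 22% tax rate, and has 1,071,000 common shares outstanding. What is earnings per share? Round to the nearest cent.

R$1.18

Interest = R$1,727,100.00, so EBT = R$3,344,000 − R$1,727,100.00 = R$1,616,900.00.
Net income = R$1,616,900.00 × (1 − 0.22) = R$1,261,182.00.
Per share: R$1,261,182.00 / 1,071,000 shares = R$1.18.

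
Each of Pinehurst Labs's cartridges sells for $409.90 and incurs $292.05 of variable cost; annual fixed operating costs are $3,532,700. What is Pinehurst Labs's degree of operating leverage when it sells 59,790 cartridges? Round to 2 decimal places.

Contribution at this volume is 59,790 × $117.85 = $7,046,251.50.
Subtracting fixed costs: EBIT = $7,046,251.50 − $3,532,700 = $3,513,551.50.
So DOL = total CM / EBIT = $7,046,251.50 / $3,513,551.50 = 2.0054.

2.01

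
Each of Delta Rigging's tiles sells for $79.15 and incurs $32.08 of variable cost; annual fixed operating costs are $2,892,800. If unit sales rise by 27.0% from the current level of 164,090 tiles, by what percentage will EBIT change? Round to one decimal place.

+43.2%

Total contribution margin = 164,090 × $47.07 = $7,723,716.30.
EBIT = $7,723,716.30 − $2,892,800 = $4,830,916.30.
So DOL = total CM / EBIT = $7,723,716.30 / $4,830,916.30 = 1.5988.
So EBIT moves 1.5988 × (+27.0%) = +43.2%.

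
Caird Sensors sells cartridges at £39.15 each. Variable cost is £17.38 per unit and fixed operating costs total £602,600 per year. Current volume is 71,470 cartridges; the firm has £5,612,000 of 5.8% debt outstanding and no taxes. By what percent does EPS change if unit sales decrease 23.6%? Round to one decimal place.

-58.5%

Contribution at this volume is 71,470 × £21.77 = £1,555,901.90.
Subtracting fixed costs: EBIT = £1,555,901.90 − £602,600 = £953,301.90.
After interest of £325,496.00, pre-tax earnings = £627,805.90.
DCL = total CM / (EBIT − I) = £1,555,901.90 / £627,805.90 = 2.4783.
EPS therefore changes by 2.4783 × (-23.6%) = -58.5%.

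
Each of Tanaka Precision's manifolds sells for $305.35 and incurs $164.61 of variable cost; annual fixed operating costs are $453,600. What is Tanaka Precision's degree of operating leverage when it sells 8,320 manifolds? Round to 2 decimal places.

Contribution at this volume is 8,320 × $140.74 = $1,170,956.80.
Operating income = contribution − fixed costs = $1,170,956.80 − $453,600 = $717,356.80.
Degree of operating leverage = $1,170,956.80 / $717,356.80 = 1.6323.

1.63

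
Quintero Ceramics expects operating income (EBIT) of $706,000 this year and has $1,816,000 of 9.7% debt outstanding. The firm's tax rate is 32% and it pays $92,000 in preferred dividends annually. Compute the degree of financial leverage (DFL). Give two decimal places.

1.79

Interest = $176,152.00.
Pre-tax preferred-dividend burden = $92,000 ÷ (1 − 0.32) = $135,294.12.
DFL = EBIT ÷ [EBIT − I − D_p/(1−t)] = $706,000 ÷ [$706,000 − $176,152.00 − $135,294.12] = $706,000 ÷ $394,553.88 = 1.7894.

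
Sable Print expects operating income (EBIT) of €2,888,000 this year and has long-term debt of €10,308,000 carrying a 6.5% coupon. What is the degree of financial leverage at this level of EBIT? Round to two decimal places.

Interest = €670,020.00.
DFL = EBIT ÷ (EBIT − I) = €2,888,000 ÷ (€2,888,000 − €670,020.00) = €2,888,000 ÷ €2,217,980.00 = 1.3021.

1.30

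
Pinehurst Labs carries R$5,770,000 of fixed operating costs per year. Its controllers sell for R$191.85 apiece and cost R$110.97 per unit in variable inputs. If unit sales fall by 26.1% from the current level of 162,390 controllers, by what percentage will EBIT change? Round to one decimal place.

-46.6%

Contribution at this volume is 162,390 × R$80.88 = R$13,134,103.20.
EBIT = R$13,134,103.20 − R$5,770,000 = R$7,364,103.20.
So DOL = total CM / EBIT = R$13,134,103.20 / R$7,364,103.20 = 1.7835.
%ΔEBIT = DOL × %ΔSales = 1.7835 × -26.1% = -46.6%.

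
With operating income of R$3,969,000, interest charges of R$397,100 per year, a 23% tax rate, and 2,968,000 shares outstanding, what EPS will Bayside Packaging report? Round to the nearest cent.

Pre-tax income = R$3,969,000 − R$397,100.00 = R$3,571,900.00.
After tax at 23%: net income = R$3,571,900.00 × 0.77 = R$2,750,363.00.
EPS = R$2,750,363.00 ÷ 2,968,000 = R$0.93.

R$0.93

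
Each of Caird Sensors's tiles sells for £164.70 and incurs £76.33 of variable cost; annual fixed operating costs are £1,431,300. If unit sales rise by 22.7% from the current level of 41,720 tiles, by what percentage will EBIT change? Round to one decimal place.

+37.1%

At 41,720 units, contribution = 41,720 × £88.37 = £3,686,796.40.
Operating income = contribution − fixed costs = £3,686,796.40 − £1,431,300 = £2,255,496.40.
So DOL = total CM / EBIT = £3,686,796.40 / £2,255,496.40 = 1.6346.
So EBIT moves 1.6346 × (+22.7%) = +37.1%.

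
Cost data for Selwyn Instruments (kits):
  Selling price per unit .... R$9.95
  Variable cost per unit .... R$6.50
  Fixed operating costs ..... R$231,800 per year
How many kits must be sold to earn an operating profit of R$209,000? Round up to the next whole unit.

127,769 kits

Each unit contributes R$9.95 − R$6.50 = R$3.45.
Units = (FC + target) / CM = (R$231,800 + R$209,000) / R$3.45 = 127,768.12, so 127,769 kits.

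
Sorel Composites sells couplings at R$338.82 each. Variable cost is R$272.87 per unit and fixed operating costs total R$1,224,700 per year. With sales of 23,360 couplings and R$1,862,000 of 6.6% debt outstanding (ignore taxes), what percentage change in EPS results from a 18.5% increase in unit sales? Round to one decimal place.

+147.7%

At 23,360 units, contribution = 23,360 × R$65.95 = R$1,540,592.00.
EBIT = R$1,540,592.00 − R$1,224,700 = R$315,892.00.
After interest of R$122,892.00, pre-tax earnings = R$193,000.00.
Degree of combined leverage = contribution ÷ (EBIT − I) = R$1,540,592.00 ÷ R$193,000.00 = 7.9823.
EPS therefore changes by 7.9823 × (+18.5%) = +147.7%.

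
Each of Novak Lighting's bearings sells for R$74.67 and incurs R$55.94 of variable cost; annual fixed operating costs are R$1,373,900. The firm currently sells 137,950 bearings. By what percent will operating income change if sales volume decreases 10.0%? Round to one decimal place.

Contribution at this volume is 137,950 × R$18.73 = R$2,583,803.50.
Operating income = contribution − fixed costs = R$2,583,803.50 − R$1,373,900 = R$1,209,903.50.
Degree of operating leverage = R$2,583,803.50 / R$1,209,903.50 = 2.1355.
%ΔEBIT = DOL × %ΔSales = 2.1355 × -10.0% = -21.4%.

-21.4%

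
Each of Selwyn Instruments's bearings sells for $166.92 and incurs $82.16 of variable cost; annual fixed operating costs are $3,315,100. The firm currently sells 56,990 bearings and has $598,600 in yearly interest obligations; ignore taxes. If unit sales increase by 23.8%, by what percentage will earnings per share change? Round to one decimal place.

Total contribution margin = 56,990 × $84.76 = $4,830,472.40.
EBIT = $4,830,472.40 − $3,315,100 = $1,515,372.40.
Interest = $598,600.00, so EBIT − I = $916,772.40.
Degree of combined leverage = contribution ÷ (EBIT − I) = $4,830,472.40 ÷ $916,772.40 = 5.2690.
EPS therefore changes by 5.2690 × (+23.8%) = +125.4%.

+125.4%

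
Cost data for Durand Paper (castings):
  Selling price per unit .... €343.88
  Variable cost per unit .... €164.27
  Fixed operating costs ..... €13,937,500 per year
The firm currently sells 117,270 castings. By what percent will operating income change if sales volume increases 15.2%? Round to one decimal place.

Total contribution margin = 117,270 × €179.61 = €21,062,864.70.
EBIT = €21,062,864.70 − €13,937,500 = €7,125,364.70.
DOL = contribution ÷ EBIT = €21,062,864.70 ÷ €7,125,364.70 = 2.9560.
%ΔEBIT = DOL × %ΔSales = 2.9560 × +15.2% = +44.9%.

+44.9%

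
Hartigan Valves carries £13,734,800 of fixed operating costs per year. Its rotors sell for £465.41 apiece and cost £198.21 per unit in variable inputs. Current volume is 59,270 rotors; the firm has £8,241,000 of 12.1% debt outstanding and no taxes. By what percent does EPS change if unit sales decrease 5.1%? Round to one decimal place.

-73.1%

At 59,270 units, contribution = 59,270 × £267.20 = £15,836,944.00.
EBIT = £15,836,944.00 − £13,734,800 = £2,102,144.00.
Interest = £997,161.00, so EBIT − I = £1,104,983.00.
DCL = total CM / (EBIT − I) = £15,836,944.00 / £1,104,983.00 = 14.3323.
EPS therefore changes by 14.3323 × (-5.1%) = -73.1%.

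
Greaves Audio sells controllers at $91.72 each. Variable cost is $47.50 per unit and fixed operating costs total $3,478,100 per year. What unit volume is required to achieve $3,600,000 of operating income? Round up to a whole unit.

160,066 controllers

Unit CM = price − variable cost = $91.72 − $47.50 = $44.22.
Required volume = (fixed costs + target profit) ÷ CM = ($3,478,100 + $3,600,000) ÷ $44.22 = 160,065.58, so 160,066 controllers.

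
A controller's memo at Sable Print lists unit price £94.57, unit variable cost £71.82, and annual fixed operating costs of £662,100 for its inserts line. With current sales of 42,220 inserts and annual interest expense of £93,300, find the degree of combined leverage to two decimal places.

Total contribution margin = 42,220 × £22.75 = £960,505.00.
Operating income = contribution − fixed costs = £960,505.00 − £662,100 = £298,405.00. Interest = £93,300.00.
DOL = £960,505.00 ÷ £298,405.00 = 3.2188; DFL = £298,405.00 ÷ £205,105.00 = 1.4549.
DCL = DOL × DFL = 3.2188 × 1.4549 = 4.6830.

4.68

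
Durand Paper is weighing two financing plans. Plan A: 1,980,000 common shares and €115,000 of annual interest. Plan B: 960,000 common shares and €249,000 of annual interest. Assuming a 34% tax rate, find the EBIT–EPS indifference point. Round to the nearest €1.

Set EPS_A = EPS_B: (EBIT − €115,000)(1 − 0.34) ÷ 1,980,000 = (EBIT − €249,000)(1 − 0.34) ÷ 960,000.
Cancelling (1 − t) and cross-multiplying: 960,000·(EBIT − 115,000) = 1,980,000·(EBIT − 249,000).
Solving, EBIT = (249,000·1,980,000 − 115,000·960,000) / (1,980,000 − 960,000) = 382,620,000,000 / 1,020,000 = 375,117.65.

€375,118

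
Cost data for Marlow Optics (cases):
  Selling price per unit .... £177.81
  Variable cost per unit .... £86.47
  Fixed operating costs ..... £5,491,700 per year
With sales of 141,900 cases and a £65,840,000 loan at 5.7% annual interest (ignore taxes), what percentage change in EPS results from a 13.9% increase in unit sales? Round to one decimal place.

Contribution at this volume is 141,900 × £91.34 = £12,961,146.00.
Operating income = contribution − fixed costs = £12,961,146.00 − £5,491,700 = £7,469,446.00.
Interest = £3,752,880.00, so EBIT − I = £3,716,566.00.
DCL = total CM / (EBIT − I) = £12,961,146.00 / £3,716,566.00 = 3.4874.
%ΔEPS = DCL × %ΔSales = 3.4874 × +13.9% = +48.5%.

+48.5%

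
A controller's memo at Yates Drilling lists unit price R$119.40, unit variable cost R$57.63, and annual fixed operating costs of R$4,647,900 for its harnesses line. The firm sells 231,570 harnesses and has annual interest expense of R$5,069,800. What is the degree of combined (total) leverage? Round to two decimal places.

At 231,570 units, contribution = 231,570 × R$61.77 = R$14,304,078.90.
EBIT = R$14,304,078.90 − R$4,647,900 = R$9,656,178.90. Interest = R$5,069,800.00, so EBIT − I = R$4,586,378.90.
DCL = contribution ÷ (EBIT − I) = R$14,304,078.90 ÷ R$4,586,378.90 = 3.1188.

3.12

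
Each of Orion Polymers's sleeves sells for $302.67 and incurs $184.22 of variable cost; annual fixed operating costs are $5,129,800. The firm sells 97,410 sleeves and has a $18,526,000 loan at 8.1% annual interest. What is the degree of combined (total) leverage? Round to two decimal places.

2.35

Total contribution margin = 97,410 × $118.45 = $11,538,214.50.
Operating income = contribution − fixed costs = $11,538,214.50 − $5,129,800 = $6,408,414.50. Interest = $1,500,606.00, so EBIT − I = $4,907,808.50.
DCL = contribution ÷ (EBIT − I) = $11,538,214.50 ÷ $4,907,808.50 = 2.3510.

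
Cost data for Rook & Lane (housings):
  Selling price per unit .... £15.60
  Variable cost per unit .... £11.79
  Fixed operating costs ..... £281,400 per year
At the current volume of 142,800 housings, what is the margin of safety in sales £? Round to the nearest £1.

Contribution margin per unit = £15.60 − £11.79 = £3.81. Break-even units = £281,400 ÷ £3.81 = 73,858.27; break-even revenue = 73,858.27 × £15.60 = £1,152,188.98.
Actual sales revenue = 142,800 × £15.60 = £2,227,680.00.
Margin of safety = £2,227,680.00 − £1,152,188.98 = £1,075,491.

£1,075,491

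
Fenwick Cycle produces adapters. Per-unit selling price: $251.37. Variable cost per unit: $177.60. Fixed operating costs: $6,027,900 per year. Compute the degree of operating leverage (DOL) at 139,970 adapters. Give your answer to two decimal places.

2.40

Total contribution margin = 139,970 × $73.77 = $10,325,586.90.
EBIT = $10,325,586.90 − $6,027,900 = $4,297,686.90.
Degree of operating leverage = $10,325,586.90 / $4,297,686.90 = 2.4026.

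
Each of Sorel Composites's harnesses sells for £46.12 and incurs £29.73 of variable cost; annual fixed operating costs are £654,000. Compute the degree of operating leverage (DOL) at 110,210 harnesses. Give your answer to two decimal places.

1.57

Contribution at this volume is 110,210 × £16.39 = £1,806,341.90.
Subtracting fixed costs: EBIT = £1,806,341.90 − £654,000 = £1,152,341.90.
So DOL = total CM / EBIT = £1,806,341.90 / £1,152,341.90 = 1.5675.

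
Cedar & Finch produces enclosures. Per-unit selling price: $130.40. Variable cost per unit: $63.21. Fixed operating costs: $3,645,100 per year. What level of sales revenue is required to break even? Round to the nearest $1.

CM per unit = $130.40 − $63.21 = $67.19; CM ratio = $67.19 / $130.40 = 0.5153.
Break-even revenue = fixed costs × price ÷ CM = $3,645,100 × $130.40 ÷ $67.19 = $7,074,282.

$7,074,282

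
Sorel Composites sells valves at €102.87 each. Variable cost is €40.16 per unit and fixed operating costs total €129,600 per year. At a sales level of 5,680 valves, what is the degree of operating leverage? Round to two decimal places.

1.57

Contribution at this volume is 5,680 × €62.71 = €356,192.80.
EBIT = €356,192.80 − €129,600 = €226,592.80.
So DOL = total CM / EBIT = €356,192.80 / €226,592.80 = 1.5720.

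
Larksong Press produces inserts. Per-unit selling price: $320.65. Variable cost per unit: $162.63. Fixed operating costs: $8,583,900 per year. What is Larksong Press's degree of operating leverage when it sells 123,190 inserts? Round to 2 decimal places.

1.79

Total contribution margin = 123,190 × $158.02 = $19,466,483.80.
Subtracting fixed costs: EBIT = $19,466,483.80 − $8,583,900 = $10,882,583.80.
Degree of operating leverage = $19,466,483.80 / $10,882,583.80 = 1.7888.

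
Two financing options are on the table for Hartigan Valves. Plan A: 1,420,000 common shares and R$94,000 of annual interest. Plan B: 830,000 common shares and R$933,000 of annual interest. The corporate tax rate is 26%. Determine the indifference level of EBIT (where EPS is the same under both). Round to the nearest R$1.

R$2,113,288

At indifference, (EBIT − 94,000)(1 − t)/1,420,000 = (EBIT − 933,000)(1 − t)/830,000.
The (1 − t) factor cancels: (EBIT − 94,000) × 830,000 = (EBIT − 933,000) × 1,420,000.
EBIT × (1,420,000 − 830,000) = 933,000 × 1,420,000 − 94,000 × 830,000 = 1,246,840,000,000, so EBIT = 1,246,840,000,000 ÷ 590,000 = 2,113,288.14.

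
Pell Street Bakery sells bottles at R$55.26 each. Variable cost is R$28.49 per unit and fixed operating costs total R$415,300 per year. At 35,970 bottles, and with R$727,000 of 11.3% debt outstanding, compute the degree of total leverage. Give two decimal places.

At 35,970 units, contribution = 35,970 × R$26.77 = R$962,916.90.
Operating income = contribution − fixed costs = R$962,916.90 − R$415,300 = R$547,616.90. Interest = R$82,151.00.
DOL = R$962,916.90 ÷ R$547,616.90 = 1.7584; DFL = R$547,616.90 ÷ R$465,465.90 = 1.1765.
Combined leverage = 1.7584 × 1.1765 = 2.0688.

2.07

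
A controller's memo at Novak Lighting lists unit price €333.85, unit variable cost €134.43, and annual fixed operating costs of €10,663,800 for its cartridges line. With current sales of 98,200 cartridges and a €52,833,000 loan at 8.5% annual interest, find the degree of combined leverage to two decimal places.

At 98,200 units, contribution = 98,200 × €199.42 = €19,583,044.00.
Subtracting fixed costs: EBIT = €19,583,044.00 − €10,663,800 = €8,919,244.00. Interest = €4,490,805.00.
DOL = €19,583,044.00 ÷ €8,919,244.00 = 2.1956; DFL = €8,919,244.00 ÷ €4,428,439.00 = 2.0141.
Combined leverage = 2.1956 × 2.0141 = 4.4222.

4.42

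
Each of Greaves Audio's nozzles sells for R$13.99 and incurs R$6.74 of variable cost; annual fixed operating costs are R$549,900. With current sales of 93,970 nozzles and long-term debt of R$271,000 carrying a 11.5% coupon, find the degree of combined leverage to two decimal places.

6.80

Total contribution margin = 93,970 × R$7.25 = R$681,282.50.
EBIT = R$681,282.50 − R$549,900 = R$131,382.50. Interest = R$31,165.00.
DOL = R$681,282.50 ÷ R$131,382.50 = 5.1855; DFL = R$131,382.50 ÷ R$100,217.50 = 1.3110.
DCL = DOL × DFL = 5.1855 × 1.3110 = 6.7982.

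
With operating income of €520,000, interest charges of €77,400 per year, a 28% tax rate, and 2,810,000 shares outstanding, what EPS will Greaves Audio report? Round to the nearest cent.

Pre-tax income = €520,000 − €77,400.00 = €442,600.00.
After tax at 28%: net income = €442,600.00 × 0.72 = €318,672.00.
Per share: €318,672.00 / 2,810,000 shares = €0.11.

€0.11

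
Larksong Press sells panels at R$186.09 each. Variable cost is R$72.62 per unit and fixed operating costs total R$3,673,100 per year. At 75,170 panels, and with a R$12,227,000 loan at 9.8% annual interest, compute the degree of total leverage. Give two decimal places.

At 75,170 units, contribution = 75,170 × R$113.47 = R$8,529,539.90.
Subtracting fixed costs: EBIT = R$8,529,539.90 − R$3,673,100 = R$4,856,439.90. Interest = R$1,198,246.00, so EBIT − I = R$3,658,193.90.
Degree of total leverage = total CM / (EBIT − interest) = R$8,529,539.90 / R$3,658,193.90 = 2.3316.

2.33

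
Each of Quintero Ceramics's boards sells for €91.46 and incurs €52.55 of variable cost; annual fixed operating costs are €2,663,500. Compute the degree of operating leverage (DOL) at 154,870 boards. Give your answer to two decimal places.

1.79

At 154,870 units, contribution = 154,870 × €38.91 = €6,025,991.70.
Operating income = contribution − fixed costs = €6,025,991.70 − €2,663,500 = €3,362,491.70.
DOL = contribution ÷ EBIT = €6,025,991.70 ÷ €3,362,491.70 = 1.7921.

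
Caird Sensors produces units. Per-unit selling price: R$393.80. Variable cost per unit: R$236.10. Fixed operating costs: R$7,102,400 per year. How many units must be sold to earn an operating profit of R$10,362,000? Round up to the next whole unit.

Unit CM = price − variable cost = R$393.80 − R$236.10 = R$157.70.
Need Q such that Q × R$157.70 − R$7,102,400 = R$10,362,000, i.e. Q = R$17,464,400 / R$157.70 = 110,744.45 → 110,745.

110,745 units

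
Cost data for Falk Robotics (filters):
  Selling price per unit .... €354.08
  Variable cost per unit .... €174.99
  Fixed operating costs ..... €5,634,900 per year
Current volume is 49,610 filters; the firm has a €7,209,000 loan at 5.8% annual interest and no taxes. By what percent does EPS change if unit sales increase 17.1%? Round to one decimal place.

At 49,610 units, contribution = 49,610 × €179.09 = €8,884,654.90.
EBIT = €8,884,654.90 − €5,634,900 = €3,249,754.90.
After interest of €418,122.00, pre-tax earnings = €2,831,632.90.
DCL = total CM / (EBIT − I) = €8,884,654.90 / €2,831,632.90 = 3.1376.
%ΔEPS = DCL × %ΔSales = 3.1376 × +17.1% = +53.7%.

+53.7%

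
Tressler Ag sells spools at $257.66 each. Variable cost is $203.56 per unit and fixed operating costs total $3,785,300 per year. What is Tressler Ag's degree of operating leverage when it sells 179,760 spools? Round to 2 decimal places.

Contribution at this volume is 179,760 × $54.10 = $9,725,016.00.
EBIT = $9,725,016.00 − $3,785,300 = $5,939,716.00.
Degree of operating leverage = $9,725,016.00 / $5,939,716.00 = 1.6373.

1.64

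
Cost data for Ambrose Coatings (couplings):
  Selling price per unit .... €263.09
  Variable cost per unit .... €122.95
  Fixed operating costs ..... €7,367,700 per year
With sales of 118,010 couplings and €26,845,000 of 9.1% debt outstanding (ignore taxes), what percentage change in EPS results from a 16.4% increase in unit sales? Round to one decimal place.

+40.3%

Contribution at this volume is 118,010 × €140.14 = €16,537,921.40.
Subtracting fixed costs: EBIT = €16,537,921.40 − €7,367,700 = €9,170,221.40.
After interest of €2,442,895.00, pre-tax earnings = €6,727,326.40.
Degree of combined leverage = contribution ÷ (EBIT − I) = €16,537,921.40 ÷ €6,727,326.40 = 2.4583.
%ΔEPS = DCL × %ΔSales = 2.4583 × +16.4% = +40.3%.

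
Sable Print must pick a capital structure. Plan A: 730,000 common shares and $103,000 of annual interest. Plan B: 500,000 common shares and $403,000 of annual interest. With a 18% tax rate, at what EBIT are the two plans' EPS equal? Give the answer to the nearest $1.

Set EPS_A = EPS_B: (EBIT − $103,000)(1 − 0.18) ÷ 730,000 = (EBIT − $403,000)(1 − 0.18) ÷ 500,000.
The (1 − t) factor cancels: (EBIT − 103,000) × 500,000 = (EBIT − 403,000) × 730,000.
Solving, EBIT = (403,000·730,000 − 103,000·500,000) / (730,000 − 500,000) = 242,690,000,000 / 230,000 = 1,055,173.91.

$1,055,174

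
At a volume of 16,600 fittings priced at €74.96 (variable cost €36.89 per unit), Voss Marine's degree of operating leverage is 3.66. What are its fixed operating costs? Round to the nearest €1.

At 16,600 units, contribution = 16,600 × €38.07 = €631,962.00.
Since DOL = CM ÷ EBIT, EBIT = €631,962.00 ÷ 3.66 = €172,667.21.
Fixed costs = CM − EBIT = €631,962.00 − €172,667.21 = €459,295.

€459,295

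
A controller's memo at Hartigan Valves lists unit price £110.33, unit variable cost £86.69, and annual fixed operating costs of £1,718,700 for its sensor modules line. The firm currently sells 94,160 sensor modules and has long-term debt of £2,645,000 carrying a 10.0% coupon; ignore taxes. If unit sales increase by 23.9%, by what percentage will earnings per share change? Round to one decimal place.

Contribution at this volume is 94,160 × £23.64 = £2,225,942.40.
Operating income = contribution − fixed costs = £2,225,942.40 − £1,718,700 = £507,242.40.
After interest of £264,500.00, pre-tax earnings = £242,742.40.
Degree of combined leverage = contribution ÷ (EBIT − I) = £2,225,942.40 ÷ £242,742.40 = 9.1700.
%ΔEPS = DCL × %ΔSales = 9.1700 × +23.9% = +219.2%.

+219.2%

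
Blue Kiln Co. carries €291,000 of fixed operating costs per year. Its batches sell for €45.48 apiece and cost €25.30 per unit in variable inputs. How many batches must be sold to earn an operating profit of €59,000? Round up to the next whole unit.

Unit CM = price − variable cost = €45.48 − €25.30 = €20.18.
Need Q such that Q × €20.18 − €291,000 = €59,000, i.e. Q = €350,000 / €20.18 = 17,343.90 → 17,344.

17,344 batches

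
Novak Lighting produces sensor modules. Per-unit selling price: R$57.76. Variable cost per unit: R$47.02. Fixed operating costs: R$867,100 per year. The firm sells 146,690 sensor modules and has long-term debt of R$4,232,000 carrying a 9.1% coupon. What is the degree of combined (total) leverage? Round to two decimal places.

Total contribution margin = 146,690 × R$10.74 = R$1,575,450.60.
Subtracting fixed costs: EBIT = R$1,575,450.60 − R$867,100 = R$708,350.60. Interest = R$385,112.00.
DOL = R$1,575,450.60 ÷ R$708,350.60 = 2.2241; DFL = R$708,350.60 ÷ R$323,238.60 = 2.1914.
DCL = DOL × DFL = 2.2241 × 2.1914 = 4.8739.

4.87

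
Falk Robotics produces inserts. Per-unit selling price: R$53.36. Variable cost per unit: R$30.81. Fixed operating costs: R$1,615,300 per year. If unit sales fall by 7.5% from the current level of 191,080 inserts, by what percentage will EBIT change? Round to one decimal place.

At 191,080 units, contribution = 191,080 × R$22.55 = R$4,308,854.00.
Operating income = contribution − fixed costs = R$4,308,854.00 − R$1,615,300 = R$2,693,554.00.
DOL = contribution ÷ EBIT = R$4,308,854.00 ÷ R$2,693,554.00 = 1.5997.
So EBIT moves 1.5997 × (-7.5%) = -12.0%.

-12.0%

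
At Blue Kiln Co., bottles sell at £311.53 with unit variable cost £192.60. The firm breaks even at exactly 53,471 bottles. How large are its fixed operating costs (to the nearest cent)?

£6,359,306.03

Contribution margin per unit = £311.53 − £192.60 = £118.93.
Fixed costs = break-even units × CM = 53,471 × £118.93 = £6,359,306.03.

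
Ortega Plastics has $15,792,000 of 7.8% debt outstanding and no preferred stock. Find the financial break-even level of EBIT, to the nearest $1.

$1,231,776

Annual interest = 7.8% × $15,792,000 = $1,231,776.00.
Without preferred stock the financial break-even is simply EBIT = interest = $1,231,776.00.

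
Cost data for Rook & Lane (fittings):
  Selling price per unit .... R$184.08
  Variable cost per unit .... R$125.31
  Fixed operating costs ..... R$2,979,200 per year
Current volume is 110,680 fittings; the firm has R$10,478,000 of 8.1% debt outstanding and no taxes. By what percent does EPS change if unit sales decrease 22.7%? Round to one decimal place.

Contribution at this volume is 110,680 × R$58.77 = R$6,504,663.60.
Operating income = contribution − fixed costs = R$6,504,663.60 − R$2,979,200 = R$3,525,463.60.
Interest = R$848,718.00, so EBIT − I = R$2,676,745.60.
Degree of combined leverage = contribution ÷ (EBIT − I) = R$6,504,663.60 ÷ R$2,676,745.60 = 2.4301.
EPS therefore changes by 2.4301 × (-22.7%) = -55.2%.

-55.2%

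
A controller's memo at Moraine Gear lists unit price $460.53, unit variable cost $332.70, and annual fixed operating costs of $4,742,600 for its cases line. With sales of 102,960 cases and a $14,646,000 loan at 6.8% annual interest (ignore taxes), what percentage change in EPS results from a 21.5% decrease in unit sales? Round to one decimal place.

-38.1%

Total contribution margin = 102,960 × $127.83 = $13,161,376.80.
Subtracting fixed costs: EBIT = $13,161,376.80 − $4,742,600 = $8,418,776.80.
After interest of $995,928.00, pre-tax earnings = $7,422,848.80.
Degree of combined leverage = contribution ÷ (EBIT − I) = $13,161,376.80 ÷ $7,422,848.80 = 1.7731.
EPS therefore changes by 1.7731 × (-21.5%) = -38.1%.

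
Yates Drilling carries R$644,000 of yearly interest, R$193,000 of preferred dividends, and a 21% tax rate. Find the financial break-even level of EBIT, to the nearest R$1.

Preferred dividends are paid after tax, so their pre-tax equivalent is R$193,000 ÷ (1 − 0.21) = R$244,303.80.
Financial break-even EBIT = interest + D_p ÷ (1 − t) = R$644,000 + R$244,303.80 = R$888,303.80.

R$888,304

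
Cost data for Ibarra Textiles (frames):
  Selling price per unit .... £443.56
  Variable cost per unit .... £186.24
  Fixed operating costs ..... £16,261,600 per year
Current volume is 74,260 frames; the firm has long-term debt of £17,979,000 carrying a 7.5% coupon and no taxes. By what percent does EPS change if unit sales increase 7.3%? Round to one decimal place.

Contribution at this volume is 74,260 × £257.32 = £19,108,583.20.
Subtracting fixed costs: EBIT = £19,108,583.20 − £16,261,600 = £2,846,983.20.
After interest of £1,348,425.00, pre-tax earnings = £1,498,558.20.
Degree of combined leverage = contribution ÷ (EBIT − I) = £19,108,583.20 ÷ £1,498,558.20 = 12.7513.
EPS therefore changes by 12.7513 × (+7.3%) = +93.1%.

+93.1%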